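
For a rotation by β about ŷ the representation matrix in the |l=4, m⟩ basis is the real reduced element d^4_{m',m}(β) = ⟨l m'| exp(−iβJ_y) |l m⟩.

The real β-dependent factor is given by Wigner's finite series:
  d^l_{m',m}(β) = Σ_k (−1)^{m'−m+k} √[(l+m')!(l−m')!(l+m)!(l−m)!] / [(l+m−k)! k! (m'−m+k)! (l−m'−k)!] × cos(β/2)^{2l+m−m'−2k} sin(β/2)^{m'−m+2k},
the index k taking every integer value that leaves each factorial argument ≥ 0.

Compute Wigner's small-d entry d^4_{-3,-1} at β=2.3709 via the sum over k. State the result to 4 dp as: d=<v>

d^4_{-3,-1}(β=2.3709) via Wigner's sum:
c=cos(2.3709/2)=0.375880, s=sin(2.3709/2)=0.926668; N=√[1·5040·6·120]=1904.940944
Admissible k: 2..3 (factorial args all ≥0)
  k=2: (−1)^0·1904.9409/(240)·0.3759^6·0.9267^2 = +0.019223
  k=3: (−1)^1·1904.9409/(144)·0.3759^4·0.9267^4 = -0.194721
d^4_{-3,-1}(2.3709) = +0.019223 -0.194721 = -0.175499

d=-0.1755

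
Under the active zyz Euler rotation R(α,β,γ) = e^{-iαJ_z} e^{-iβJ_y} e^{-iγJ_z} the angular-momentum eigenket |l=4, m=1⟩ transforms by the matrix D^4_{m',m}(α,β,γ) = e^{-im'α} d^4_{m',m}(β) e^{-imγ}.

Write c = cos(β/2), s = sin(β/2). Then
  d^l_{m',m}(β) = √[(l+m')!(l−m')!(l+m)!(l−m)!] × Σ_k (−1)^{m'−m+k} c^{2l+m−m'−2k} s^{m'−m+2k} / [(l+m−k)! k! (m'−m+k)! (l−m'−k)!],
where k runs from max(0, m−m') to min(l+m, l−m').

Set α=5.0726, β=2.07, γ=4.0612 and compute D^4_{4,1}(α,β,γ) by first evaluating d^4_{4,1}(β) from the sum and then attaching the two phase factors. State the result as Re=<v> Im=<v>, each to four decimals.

Re=-0.1172 Im=-0.1162

First d^4_{4,1}(β=2.07), then the phase factors e^{-i(4)α} and e^{-i(1)γ}:
c=cos(2.07/2)=0.510526, s=sin(2.07/2)=0.859862; N=√[40320·1·120·6]=5387.986637
Admissible k: 0..0 (factorial args all ≥0)
  k=0: (−1)^3·5387.9866/(720)·0.5105^5·0.8599^3 = -0.164995
d^4_{4,1}(2.07) = -0.164995
D = (+0.129587-0.991568i)·(-0.164995)·(-0.606133+0.795364i) = -0.117164-0.116171i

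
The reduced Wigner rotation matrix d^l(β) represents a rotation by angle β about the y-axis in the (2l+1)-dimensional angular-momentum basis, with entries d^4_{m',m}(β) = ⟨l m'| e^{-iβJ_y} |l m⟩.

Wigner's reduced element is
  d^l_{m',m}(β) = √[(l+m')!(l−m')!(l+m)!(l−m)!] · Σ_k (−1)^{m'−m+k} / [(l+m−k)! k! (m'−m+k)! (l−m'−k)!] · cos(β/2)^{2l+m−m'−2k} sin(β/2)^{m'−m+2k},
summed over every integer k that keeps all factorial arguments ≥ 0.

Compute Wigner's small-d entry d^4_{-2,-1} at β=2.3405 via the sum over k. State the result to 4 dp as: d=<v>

d=0.4112

d^4_{-2,-1}(β=2.3405) via Wigner's sum:
With c≡cos(β/2)=0.389921 and s≡sin(β/2)=0.920848, N=[2·720·6·120]^{1/2}=1018.233765
k∈{1,2,3} keeps every argument non-negative
  k=1: (−1)^0·1018.2338/(240)·0.3899^7·0.9208^1 = +0.005354
  k=2: (−1)^1·1018.2338/(48)·0.3899^5·0.9208^3 = -0.149299
  k=3: (−1)^2·1018.2338/(72)·0.3899^3·0.9208^5 = +0.555120
d^4_{-2,-1}(2.3405) = +0.005354 -0.149299 +0.555120 = +0.411175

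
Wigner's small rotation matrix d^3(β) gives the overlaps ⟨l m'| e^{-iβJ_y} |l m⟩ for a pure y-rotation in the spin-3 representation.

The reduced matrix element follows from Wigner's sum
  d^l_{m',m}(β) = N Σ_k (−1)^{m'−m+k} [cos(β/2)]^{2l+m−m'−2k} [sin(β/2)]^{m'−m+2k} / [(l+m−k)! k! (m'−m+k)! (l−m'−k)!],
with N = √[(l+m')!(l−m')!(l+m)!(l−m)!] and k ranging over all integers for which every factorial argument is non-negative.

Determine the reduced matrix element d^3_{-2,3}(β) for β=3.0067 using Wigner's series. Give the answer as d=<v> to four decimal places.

d=0.1632

d^3_{-2,3}(β=3.0067) via Wigner's sum:
Half-angle: c=0.067395, s=0.997726. N=√(1·120·720·1)=293.938769
k∈{5} keeps every argument non-negative
  k=5: (−1)^0·293.9388/(120)·0.0674^1·0.9977^5 = +0.163216
d^3_{-2,3}(3.0067) = +0.163216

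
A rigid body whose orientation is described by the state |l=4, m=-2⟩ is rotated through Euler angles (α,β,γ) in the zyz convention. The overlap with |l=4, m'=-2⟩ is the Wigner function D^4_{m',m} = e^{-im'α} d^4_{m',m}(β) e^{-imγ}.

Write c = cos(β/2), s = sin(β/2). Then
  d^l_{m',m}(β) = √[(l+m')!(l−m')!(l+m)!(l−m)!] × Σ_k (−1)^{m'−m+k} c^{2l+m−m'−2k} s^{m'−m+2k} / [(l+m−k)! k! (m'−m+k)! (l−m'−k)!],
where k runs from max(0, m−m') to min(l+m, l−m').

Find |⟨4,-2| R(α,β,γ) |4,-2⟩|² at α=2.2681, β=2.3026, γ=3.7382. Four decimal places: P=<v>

Split into d^4_{-2,-2}(β=2.3026) × two z-phases.
With c≡cos(β/2)=0.407301 and s≡sin(β/2)=0.913294, N=[2·720·2·720]^{1/2}=1440.000000
The bounds max(0,m−m')=0 and min(l+m,l−m')=2 give 3 terms
  k=0: (−1)^0·1440.0000/(1440)·0.4073^8·0.9133^0 = +0.000757
  k=1: (−1)^1·1440.0000/(120)·0.4073^6·0.9133^2 = -0.045697
  k=2: (−1)^2·1440.0000/(96)·0.4073^4·0.9133^4 = +0.287206
d^4_{-2,-2}(2.3026) = +0.000757 -0.045697 +0.287206 = +0.242266
|D^4_{-2,-2}|² = |d^4_{-2,-2}(β)|² = (+0.242266)² = 0.058693 (the z-rotation phases have unit modulus)

P=0.0587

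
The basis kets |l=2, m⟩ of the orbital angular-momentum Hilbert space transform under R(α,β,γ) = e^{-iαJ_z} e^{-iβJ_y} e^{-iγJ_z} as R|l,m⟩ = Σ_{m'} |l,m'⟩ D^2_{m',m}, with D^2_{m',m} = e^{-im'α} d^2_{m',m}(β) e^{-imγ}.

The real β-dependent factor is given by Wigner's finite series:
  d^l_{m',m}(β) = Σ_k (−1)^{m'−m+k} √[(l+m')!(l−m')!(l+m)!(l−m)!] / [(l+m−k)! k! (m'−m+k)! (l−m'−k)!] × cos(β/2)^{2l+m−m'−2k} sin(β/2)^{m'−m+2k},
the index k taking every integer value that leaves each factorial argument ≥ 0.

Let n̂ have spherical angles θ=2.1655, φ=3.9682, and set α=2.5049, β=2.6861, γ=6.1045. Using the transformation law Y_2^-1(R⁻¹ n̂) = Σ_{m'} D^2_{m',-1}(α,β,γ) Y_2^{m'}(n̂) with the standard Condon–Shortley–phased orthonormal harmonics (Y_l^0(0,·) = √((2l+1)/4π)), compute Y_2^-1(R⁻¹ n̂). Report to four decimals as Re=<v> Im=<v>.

Re=0.0074 Im=-0.3519

Need the full column D^2_{m',-1} for m'=−2..2 at α=2.5049, β=2.6861, γ=6.1045.
cos(β/2)=0.225783, sin(β/2)=0.974178
d^2_{-2,-1}: single k=1 term ⇒ +0.022425;  D = +0.002656-0.022268i
d^2_{-1,-1}: k∈[0..1] ⇒ +0.002599 -0.145137 = -0.142538;  D = +0.097723-0.103766i
d^2_{0,-1}: k∈[0..1] ⇒ -0.027465 +0.511306 = +0.483840;  D = +0.476137-0.085996i
d^2_{1,-1}: k∈[0..1] ⇒ +0.145137 -0.900643 = -0.755506;  D = +0.677640+0.334056i
d^2_{2,-1}: single k=0 term ⇒ -0.417479;  D = -0.191336-0.371052i
Y_2^{m'}(θ=2.1655,φ=3.9682) and Σ D·Y over m':
  (+0.0027-0.0223i)·(-0.0218-0.2641i)  (+0.0977-0.1038i)·(+0.2429-0.2637i)  (+0.4761-0.0860i)·(-0.0184+0.0000i)  (+0.6776+0.3341i)·(-0.2429-0.2637i)  (-0.1913-0.3711i)·(-0.0218+0.2641i)
Y_2^-1(R⁻¹ n̂) = +0.007385-0.351896i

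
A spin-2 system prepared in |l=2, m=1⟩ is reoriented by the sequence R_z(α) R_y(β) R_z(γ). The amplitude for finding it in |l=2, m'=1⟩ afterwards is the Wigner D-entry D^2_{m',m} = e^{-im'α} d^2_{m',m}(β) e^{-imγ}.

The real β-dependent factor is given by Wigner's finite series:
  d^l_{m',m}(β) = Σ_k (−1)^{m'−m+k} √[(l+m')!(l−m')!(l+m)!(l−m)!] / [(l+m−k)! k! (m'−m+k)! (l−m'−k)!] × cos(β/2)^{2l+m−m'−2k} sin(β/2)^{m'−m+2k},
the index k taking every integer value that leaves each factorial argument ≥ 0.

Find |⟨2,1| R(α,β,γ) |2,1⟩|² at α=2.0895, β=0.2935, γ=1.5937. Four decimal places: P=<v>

Split into d^2_{1,1}(β=0.2935) × two z-phases.
With c≡cos(β/2)=0.989252 and s≡sin(β/2)=0.146224, N=[6·1·6·1]^{1/2}=6.000000
k: max(0,(1)−(1))=0 … min(2+(1),2−(1))=1
  k=0: (−1)^0·6.0000/(6)·0.9893^4·0.1462^0 = +0.957694
  k=1: (−1)^1·6.0000/(2)·0.9893^2·0.1462^2 = -0.062773
d^2_{1,1}(0.2935) = +0.957694 -0.062773 = +0.894922
|D^2_{1,1}|² = |d^2_{1,1}(β)|² = (+0.894922)² = 0.800885 (the z-rotation phases have unit modulus)

P=0.8009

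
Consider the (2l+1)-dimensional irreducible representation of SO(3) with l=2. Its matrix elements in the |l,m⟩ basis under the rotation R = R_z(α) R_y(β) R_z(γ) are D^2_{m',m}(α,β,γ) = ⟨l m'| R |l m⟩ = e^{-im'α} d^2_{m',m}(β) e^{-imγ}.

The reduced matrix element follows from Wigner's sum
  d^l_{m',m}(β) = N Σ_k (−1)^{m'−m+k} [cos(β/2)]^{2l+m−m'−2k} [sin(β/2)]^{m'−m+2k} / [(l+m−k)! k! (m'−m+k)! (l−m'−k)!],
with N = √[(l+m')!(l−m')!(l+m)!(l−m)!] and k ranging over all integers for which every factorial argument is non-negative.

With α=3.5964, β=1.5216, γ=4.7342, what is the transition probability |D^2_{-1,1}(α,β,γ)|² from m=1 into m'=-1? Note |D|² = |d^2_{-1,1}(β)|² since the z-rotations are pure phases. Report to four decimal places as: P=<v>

D^2_{-1,1}(3.5964,1.5216,4.7342) = e^{-i·-1·3.5964}·d^2_{-1,1}(1.5216)·e^{-i·1·4.7342}. Compute d first:
With c≡cos(β/2)=0.724285 and s≡sin(β/2)=0.689501, N=[1·6·6·1]^{1/2}=6.000000
k∈{2,3} keeps every argument non-negative
  k=2: (−1)^0·6.0000/(2)·0.7243^2·0.6895^2 = +0.748186
  k=3: (−1)^1·6.0000/(6)·0.7243^0·0.6895^4 = -0.226016
d^2_{-1,1}(1.5216) = +0.748186 -0.226016 = +0.522170
|D^2_{-1,1}|² = |d^2_{-1,1}(β)|² = (+0.522170)² = 0.272661 (the z-rotation phases have unit modulus)

P=0.2727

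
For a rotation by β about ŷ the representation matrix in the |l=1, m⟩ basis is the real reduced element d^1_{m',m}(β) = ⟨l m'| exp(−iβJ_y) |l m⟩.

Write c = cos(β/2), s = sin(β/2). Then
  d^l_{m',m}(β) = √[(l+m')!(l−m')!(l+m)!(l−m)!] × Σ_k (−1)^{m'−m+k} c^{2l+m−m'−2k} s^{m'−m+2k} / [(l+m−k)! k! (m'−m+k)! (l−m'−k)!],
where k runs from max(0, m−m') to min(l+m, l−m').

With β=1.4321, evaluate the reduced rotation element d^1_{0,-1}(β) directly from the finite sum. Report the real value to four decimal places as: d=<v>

d=-0.7003

d^1_{0,-1}(β=1.4321) via Wigner's sum:
Half-angle: c=0.754404, s=0.656410. N=√(1·1·1·2)=1.414214
The bounds max(0,m−m')=0 and min(l+m,l−m')=0 give 1 term
  k=0: (−1)^1·1.4142/(1)·0.7544^1·0.6564^1 = -0.700316
d^1_{0,-1}(1.4321) = -0.700316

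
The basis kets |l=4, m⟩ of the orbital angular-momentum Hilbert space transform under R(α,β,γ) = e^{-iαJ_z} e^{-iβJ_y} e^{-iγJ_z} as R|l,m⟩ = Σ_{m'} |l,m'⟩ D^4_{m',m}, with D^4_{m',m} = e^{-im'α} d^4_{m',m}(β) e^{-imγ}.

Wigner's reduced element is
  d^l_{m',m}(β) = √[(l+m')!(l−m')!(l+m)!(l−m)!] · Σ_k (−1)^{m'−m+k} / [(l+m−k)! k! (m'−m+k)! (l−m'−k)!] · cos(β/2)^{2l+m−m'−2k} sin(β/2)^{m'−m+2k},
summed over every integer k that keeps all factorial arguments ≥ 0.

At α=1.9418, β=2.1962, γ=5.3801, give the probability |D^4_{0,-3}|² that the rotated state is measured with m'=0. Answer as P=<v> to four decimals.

P=0.2129

D^4_{0,-3}(1.9418,2.1962,5.3801) = e^{-i·0·1.9418}·d^4_{0,-3}(2.1962)·e^{-i·-3·5.3801}. Compute d first:
Half-angle: c=0.455289, s=0.890344. N=√(24·24·1·5040)=1703.830978
Admissible k: 0..1 (factorial args all ≥0)
  k=0: (−1)^3·1703.8310/(144)·0.4553^5·0.8903^3 = -0.163370
  k=1: (−1)^4·1703.8310/(144)·0.4553^3·0.8903^5 = +0.624760
d^4_{0,-3}(2.1962) = -0.163370 +0.624760 = +0.461391
|D^4_{0,-3}|² = |d^4_{0,-3}(β)|² = (+0.461391)² = 0.212881 (the z-rotation phases have unit modulus)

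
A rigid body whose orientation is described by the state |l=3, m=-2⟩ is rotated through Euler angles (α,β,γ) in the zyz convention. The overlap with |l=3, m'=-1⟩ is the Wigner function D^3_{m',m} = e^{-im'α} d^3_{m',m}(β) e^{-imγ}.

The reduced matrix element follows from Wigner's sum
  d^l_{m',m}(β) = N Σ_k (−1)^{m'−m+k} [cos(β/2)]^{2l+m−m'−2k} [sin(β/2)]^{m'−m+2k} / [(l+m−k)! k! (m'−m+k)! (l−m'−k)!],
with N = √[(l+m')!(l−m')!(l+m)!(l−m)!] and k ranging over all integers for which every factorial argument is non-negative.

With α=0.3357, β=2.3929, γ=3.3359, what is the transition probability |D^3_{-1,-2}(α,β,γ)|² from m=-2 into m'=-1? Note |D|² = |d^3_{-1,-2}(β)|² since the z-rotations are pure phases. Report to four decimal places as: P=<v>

P=0.0529

First d^3_{-1,-2}(β=2.3929), then the phase factors e^{-i(-1)α} and e^{-i(-2)γ}:
With c≡cos(β/2)=0.365664 and s≡sin(β/2)=0.930747, N=[2·24·1·120]^{1/2}=75.894664
The bounds max(0,m−m')=0 and min(l+m,l−m')=1 give 2 terms
  k=0: (−1)^1·75.8947/(24)·0.3657^5·0.9307^1 = -0.019242
  k=1: (−1)^2·75.8947/(12)·0.3657^3·0.9307^3 = +0.249329
d^3_{-1,-2}(2.3929) = -0.019242 +0.249329 = +0.230087
|D^3_{-1,-2}|² = |d^3_{-1,-2}(β)|² = (+0.230087)² = 0.052940 (the z-rotation phases have unit modulus)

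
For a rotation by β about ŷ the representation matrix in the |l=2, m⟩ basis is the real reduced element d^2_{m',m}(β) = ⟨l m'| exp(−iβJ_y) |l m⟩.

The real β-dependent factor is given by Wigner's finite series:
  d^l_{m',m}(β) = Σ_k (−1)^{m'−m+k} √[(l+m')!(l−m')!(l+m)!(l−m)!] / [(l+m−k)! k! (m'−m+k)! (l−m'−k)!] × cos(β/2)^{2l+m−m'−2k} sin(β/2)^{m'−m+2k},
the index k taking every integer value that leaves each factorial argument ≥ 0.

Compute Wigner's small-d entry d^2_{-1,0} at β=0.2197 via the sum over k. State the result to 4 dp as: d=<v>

d^2_{-1,0}(β=0.2197) via Wigner's sum:
Half-angle: c=0.993973, s=0.109629. N=√(1·6·2·2)=4.898979
The bounds max(0,m−m')=1 and min(l+m,l−m')=2 give 2 terms
  k=1: (−1)^0·4.8990/(2)·0.9940^3·0.1096^1 = +0.263709
  k=2: (−1)^1·4.8990/(2)·0.9940^1·0.1096^3 = -0.003208
d^2_{-1,0}(0.2197) = +0.263709 -0.003208 = +0.260501

d=0.2605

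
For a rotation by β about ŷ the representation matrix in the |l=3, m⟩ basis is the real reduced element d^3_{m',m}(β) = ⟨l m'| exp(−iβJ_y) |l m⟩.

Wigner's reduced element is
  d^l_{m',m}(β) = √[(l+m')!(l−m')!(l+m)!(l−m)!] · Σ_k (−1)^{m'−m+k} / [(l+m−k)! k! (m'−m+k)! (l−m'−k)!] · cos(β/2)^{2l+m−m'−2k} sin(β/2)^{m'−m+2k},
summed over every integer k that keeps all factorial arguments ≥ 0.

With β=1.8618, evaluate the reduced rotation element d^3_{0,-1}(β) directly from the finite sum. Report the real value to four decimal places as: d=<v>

d=0.2441

d^3_{0,-1}(β=1.8618) via Wigner's sum:
c=cos(1.8618/2)=0.597112, s=sin(1.8618/2)=0.802158; N=√[6·6·2·24]=41.569219
k: max(0,(-1)−(0))=0 … min(3+(-1),3−(0))=2
  k=0: (−1)^1·41.5692/(12)·0.5971^5·0.8022^1 = -0.210926
  k=1: (−1)^2·41.5692/(4)·0.5971^3·0.8022^3 = +1.141982
  k=2: (−1)^3·41.5692/(12)·0.5971^1·0.8022^5 = -0.686982
d^3_{0,-1}(1.8618) = -0.210926 +1.141982 -0.686982 = +0.244074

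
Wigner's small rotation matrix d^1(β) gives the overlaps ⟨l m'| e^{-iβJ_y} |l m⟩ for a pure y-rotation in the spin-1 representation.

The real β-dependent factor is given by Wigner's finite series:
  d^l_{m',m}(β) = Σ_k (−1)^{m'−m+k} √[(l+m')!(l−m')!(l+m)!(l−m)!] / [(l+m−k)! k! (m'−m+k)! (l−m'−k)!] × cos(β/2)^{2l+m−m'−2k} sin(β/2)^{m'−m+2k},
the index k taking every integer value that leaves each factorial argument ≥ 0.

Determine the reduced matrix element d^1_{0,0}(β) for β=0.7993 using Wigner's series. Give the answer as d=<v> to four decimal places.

d^1_{0,0}(β=0.7993) via Wigner's sum:
With c≡cos(β/2)=0.921197 and s≡sin(β/2)=0.389096, N=[1·1·1·1]^{1/2}=1.000000
k: max(0,(0)−(0))=0 … min(1+(0),1−(0))=1
  k=0: (−1)^0·1.0000/(1)·0.9212^2·0.3891^0 = +0.848604
  k=1: (−1)^1·1.0000/(1)·0.9212^0·0.3891^2 = -0.151396
d^1_{0,0}(0.7993) = +0.848604 -0.151396 = +0.697209

d=0.6972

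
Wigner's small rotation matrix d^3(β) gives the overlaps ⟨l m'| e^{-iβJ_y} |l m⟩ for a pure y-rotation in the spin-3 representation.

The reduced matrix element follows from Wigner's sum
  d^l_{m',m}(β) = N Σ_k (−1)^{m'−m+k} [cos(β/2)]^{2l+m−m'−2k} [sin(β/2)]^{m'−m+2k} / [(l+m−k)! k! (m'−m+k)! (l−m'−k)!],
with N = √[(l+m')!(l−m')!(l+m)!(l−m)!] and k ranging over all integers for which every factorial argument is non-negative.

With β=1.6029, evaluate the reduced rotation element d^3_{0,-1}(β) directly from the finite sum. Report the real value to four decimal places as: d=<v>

d^3_{0,-1}(β=1.6029) via Wigner's sum:
c=cos(1.6029/2)=0.695666, s=sin(1.6029/2)=0.718366; N=√[6·6·2·24]=41.569219
Admissible k: 0..2 (factorial args all ≥0)
  k=0: (−1)^1·41.5692/(12)·0.6957^5·0.7184^1 = -0.405452
  k=1: (−1)^2·41.5692/(4)·0.6957^3·0.7184^3 = +1.297031
  k=2: (−1)^3·41.5692/(12)·0.6957^1·0.7184^5 = -0.461019
d^3_{0,-1}(1.6029) = -0.405452 +1.297031 -0.461019 = +0.430560

d=0.4306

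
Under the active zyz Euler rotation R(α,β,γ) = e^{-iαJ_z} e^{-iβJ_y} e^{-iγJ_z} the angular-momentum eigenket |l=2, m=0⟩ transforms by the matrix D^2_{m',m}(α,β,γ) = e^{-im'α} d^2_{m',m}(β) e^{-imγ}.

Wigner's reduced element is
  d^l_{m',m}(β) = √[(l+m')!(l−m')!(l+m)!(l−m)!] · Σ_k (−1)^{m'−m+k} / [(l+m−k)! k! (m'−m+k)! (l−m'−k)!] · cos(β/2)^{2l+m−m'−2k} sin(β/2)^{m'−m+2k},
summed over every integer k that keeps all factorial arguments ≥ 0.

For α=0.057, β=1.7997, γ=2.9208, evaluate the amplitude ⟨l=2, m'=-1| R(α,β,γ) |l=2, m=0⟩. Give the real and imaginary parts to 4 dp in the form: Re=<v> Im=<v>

Split into d^2_{-1,0}(β=1.7997) × two z-phases.
Half-angle: c=0.621727, s=0.783234. N=√(1·6·2·2)=4.898979
Admissible k: 1..2 (factorial args all ≥0)
  k=1: (−1)^0·4.8990/(2)·0.6217^3·0.7832^1 = +0.461070
  k=2: (−1)^1·4.8990/(2)·0.6217^1·0.7832^3 = -0.731728
d^2_{-1,0}(1.7997) = +0.461070 -0.731728 = -0.270658
Attach z-rotation phases: D = e^{-i(-1)(0.057)}·(-0.270658)·e^{-i(0)(2.9208)} = -0.270218-0.015419i

Re=-0.2702 Im=-0.0154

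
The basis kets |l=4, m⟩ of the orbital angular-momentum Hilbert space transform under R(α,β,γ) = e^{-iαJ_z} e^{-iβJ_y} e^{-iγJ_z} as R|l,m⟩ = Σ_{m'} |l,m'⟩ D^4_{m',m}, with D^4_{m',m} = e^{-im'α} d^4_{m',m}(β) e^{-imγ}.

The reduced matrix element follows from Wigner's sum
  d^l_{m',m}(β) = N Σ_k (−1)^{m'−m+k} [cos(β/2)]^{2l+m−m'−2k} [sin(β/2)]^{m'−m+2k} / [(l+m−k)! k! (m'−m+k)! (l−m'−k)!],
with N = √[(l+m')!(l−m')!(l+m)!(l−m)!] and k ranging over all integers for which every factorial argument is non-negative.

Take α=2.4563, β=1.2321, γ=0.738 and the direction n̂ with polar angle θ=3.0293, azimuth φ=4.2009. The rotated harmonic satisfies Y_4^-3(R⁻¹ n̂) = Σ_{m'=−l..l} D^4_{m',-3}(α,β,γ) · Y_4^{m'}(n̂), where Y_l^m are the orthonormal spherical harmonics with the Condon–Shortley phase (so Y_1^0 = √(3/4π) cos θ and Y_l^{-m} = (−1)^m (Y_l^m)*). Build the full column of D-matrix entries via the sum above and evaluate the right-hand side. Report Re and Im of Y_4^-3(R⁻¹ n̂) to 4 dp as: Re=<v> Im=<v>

Re=0.1024 Im=-0.3443

Need the full column D^4_{m',-3} for m'=−4..4 at α=2.4563, β=1.2321, γ=0.738.
cos(β/2)=0.816167, sin(β/2)=0.577816
d^4_{-4,-3}: single k=1 term ⇒ +0.394265;  D = +0.340737-0.198351i
d^4_{-3,-3}: k∈[0..1] ⇒ +0.196894 -0.690799 = -0.493905;  D = +0.487743+0.077772i
d^4_{-2,-3}: k∈[0..1] ⇒ -0.521564 +0.784240 = +0.262677;  D = +0.174658+0.196198i
d^4_{-1,-3}: k∈[0..1] ⇒ +0.783292 -0.654325 = +0.128968;  D = -0.005427-0.128854i
d^4_{0,-3}: k∈[0..1] ⇒ -0.826662 +0.414332 = -0.412330;  D = +0.247300-0.329937i
d^4_{1,-3}: k∈[0..1] ⇒ +0.654325 -0.196773 = +0.457552;  D = +0.444186-0.109783i
d^4_{2,-3}: k∈[0..1] ⇒ -0.393070 +0.065670 = -0.327400;  D = +0.295797+0.140338i
d^4_{3,-3}: k∈[0..1] ⇒ +0.173537 -0.012426 = +0.161112;  D = +0.068990+0.145593i
d^4_{4,-3}: single k=0 term ⇒ -0.049642;  D = -0.011934+0.048186i
Y_4^{m'}(θ=3.0293,φ=4.2009) and Σ D·Y over m':
  (+0.3407-0.1984i)·(-0.0000+0.0001i)  (+0.4877+0.0778i)·(-0.0017+0.0001i)  (+0.1747+0.1962i)·(-0.0129-0.0212i)  (-0.0054-0.1289i)·(+0.1009-0.1797i)  (+0.2473-0.3299i)·(+0.7937+0.0000i)  (+0.4442-0.1098i)·(-0.1009-0.1797i)  (+0.2958+0.1403i)·(-0.0129+0.0212i)  (+0.0690+0.1456i)·(+0.0017+0.0001i)  (-0.0119+0.0482i)·(-0.0000-0.0001i)
Y_4^-3(R⁻¹ n̂) = +0.102409-0.344260i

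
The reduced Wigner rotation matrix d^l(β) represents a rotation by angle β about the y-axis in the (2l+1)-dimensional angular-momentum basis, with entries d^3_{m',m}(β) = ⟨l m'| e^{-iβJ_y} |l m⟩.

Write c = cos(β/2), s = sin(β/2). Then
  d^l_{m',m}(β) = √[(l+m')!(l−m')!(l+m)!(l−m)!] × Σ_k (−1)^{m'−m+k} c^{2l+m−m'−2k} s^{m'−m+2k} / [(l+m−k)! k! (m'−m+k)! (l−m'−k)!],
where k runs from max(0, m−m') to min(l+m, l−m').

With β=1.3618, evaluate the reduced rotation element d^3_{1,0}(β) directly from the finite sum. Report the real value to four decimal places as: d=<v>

d^3_{1,0}(β=1.3618) via Wigner's sum:
c=cos(1.3618/2)=0.777006, s=sin(1.3618/2)=0.629493; N=√[24·2·6·6]=41.569219
Admissible k: 0..2 (factorial args all ≥0)
  k=0: (−1)^1·41.5692/(12)·0.7770^5·0.6295^1 = -0.617596
  k=1: (−1)^2·41.5692/(4)·0.7770^3·0.6295^3 = +1.216067
  k=2: (−1)^3·41.5692/(12)·0.7770^1·0.6295^5 = -0.266053
d^3_{1,0}(1.3618) = -0.617596 +1.216067 -0.266053 = +0.332418

d=0.3324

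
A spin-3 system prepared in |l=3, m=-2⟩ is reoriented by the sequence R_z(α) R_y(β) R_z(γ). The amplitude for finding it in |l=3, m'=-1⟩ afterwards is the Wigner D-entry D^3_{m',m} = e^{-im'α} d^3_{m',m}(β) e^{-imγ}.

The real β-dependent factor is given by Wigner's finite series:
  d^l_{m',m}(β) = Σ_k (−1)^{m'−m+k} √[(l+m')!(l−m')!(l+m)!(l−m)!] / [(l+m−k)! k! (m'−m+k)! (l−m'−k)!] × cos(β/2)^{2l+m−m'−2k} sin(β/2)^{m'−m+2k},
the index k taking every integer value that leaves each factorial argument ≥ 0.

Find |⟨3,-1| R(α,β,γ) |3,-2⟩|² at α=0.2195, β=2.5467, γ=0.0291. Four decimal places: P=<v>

P=0.0176

D^3_{-1,-2}(0.2195,2.5467,0.0291) = e^{-i·-1·0.2195}·d^3_{-1,-2}(2.5467)·e^{-i·-2·0.0291}. Compute d first:
With c≡cos(β/2)=0.293080 and s≡sin(β/2)=0.956088, N=[2·24·1·120]^{1/2}=75.894664
The bounds max(0,m−m')=0 and min(l+m,l−m')=1 give 2 terms
  k=0: (−1)^1·75.8947/(24)·0.2931^5·0.9561^1 = -0.006538
  k=1: (−1)^2·75.8947/(12)·0.2931^3·0.9561^3 = +0.139149
d^3_{-1,-2}(2.5467) = -0.006538 +0.139149 = +0.132611
|D^3_{-1,-2}|² = |d^3_{-1,-2}(β)|² = (+0.132611)² = 0.017586 (the z-rotation phases have unit modulus)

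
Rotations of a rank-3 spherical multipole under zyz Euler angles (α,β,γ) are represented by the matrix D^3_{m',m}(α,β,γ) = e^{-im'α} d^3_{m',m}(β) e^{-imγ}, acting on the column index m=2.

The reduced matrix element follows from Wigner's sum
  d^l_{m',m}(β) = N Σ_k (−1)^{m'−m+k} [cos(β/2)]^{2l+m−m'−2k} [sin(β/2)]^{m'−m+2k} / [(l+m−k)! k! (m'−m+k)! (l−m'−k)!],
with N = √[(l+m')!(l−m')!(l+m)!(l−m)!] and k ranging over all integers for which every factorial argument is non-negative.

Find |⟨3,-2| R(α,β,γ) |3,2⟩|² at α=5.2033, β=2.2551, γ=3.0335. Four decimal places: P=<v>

P=0.0048

First d^3_{-2,2}(β=2.2551), then the phase factors e^{-i(-2)α} and e^{-i(2)γ}:
With c≡cos(β/2)=0.428874 and s≡sin(β/2)=0.903364, N=[1·120·120·1]^{1/2}=120.000000
k: max(0,(2)−(-2))=4 … min(3+(2),3−(-2))=5
  k=4: (−1)^0·120.0000/(24)·0.4289^2·0.9034^4 = +0.612465
  k=5: (−1)^1·120.0000/(120)·0.4289^0·0.9034^6 = -0.543472
d^3_{-2,2}(2.2551) = +0.612465 -0.543472 = +0.068993
|D^3_{-2,2}|² = |d^3_{-2,2}(β)|² = (+0.068993)² = 0.004760 (the z-rotation phases have unit modulus)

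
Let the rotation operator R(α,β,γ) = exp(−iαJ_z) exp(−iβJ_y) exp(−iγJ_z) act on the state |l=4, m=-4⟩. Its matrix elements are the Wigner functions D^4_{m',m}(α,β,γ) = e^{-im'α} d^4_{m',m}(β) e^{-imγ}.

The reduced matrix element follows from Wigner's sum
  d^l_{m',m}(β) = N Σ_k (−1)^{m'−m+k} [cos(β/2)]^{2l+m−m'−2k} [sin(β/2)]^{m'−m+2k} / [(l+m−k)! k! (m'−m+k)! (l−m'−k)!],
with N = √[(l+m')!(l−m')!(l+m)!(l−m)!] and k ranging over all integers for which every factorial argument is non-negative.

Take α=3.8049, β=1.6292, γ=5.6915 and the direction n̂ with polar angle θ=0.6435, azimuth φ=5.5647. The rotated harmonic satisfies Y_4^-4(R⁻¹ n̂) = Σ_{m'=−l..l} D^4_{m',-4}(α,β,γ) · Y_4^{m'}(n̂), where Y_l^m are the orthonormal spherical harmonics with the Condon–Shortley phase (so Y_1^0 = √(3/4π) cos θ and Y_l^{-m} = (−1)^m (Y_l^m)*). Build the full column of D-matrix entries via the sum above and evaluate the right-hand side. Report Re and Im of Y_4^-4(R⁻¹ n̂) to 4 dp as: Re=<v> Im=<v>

Need the full column D^4_{m',-4} for m'=−4..4 at α=3.8049, β=1.6292, γ=5.6915.
cos(β/2)=0.686159, sin(β/2)=0.727451
d^4_{-4,-4}: single k=0 term ⇒ +0.049136;  D = +0.047133+0.013885i
d^4_{-3,-4}: single k=0 term ⇒ -0.147341;  D = +0.137004-0.054216i
d^4_{-2,-4}: single k=0 term ⇒ +0.292238;  D = +0.147905-0.252046i
d^4_{-1,-4}: single k=0 term ⇒ -0.438158;  D = -0.057946-0.434309i
d^4_{0,-4}: single k=0 term ⇒ +0.519355;  D = -0.371092-0.363346i
d^4_{1,-4}: single k=0 term ⇒ -0.492480;  D = -0.489419-0.054819i
d^4_{2,-4}: single k=0 term ⇒ +0.369192;  D = -0.314404+0.193527i
d^4_{3,-4}: single k=0 term ⇒ -0.209217;  D = -0.072864+0.196119i
d^4_{4,-4}: single k=0 term ⇒ +0.078421;  D = +0.023742+0.074740i
Y_4^{m'}(θ=0.6435,φ=5.5647) and Σ D·Y over m':
  (+0.0471+0.0139i)·(-0.0553+0.0152i)  (+0.1370-0.0542i)·(-0.1194+0.1804i)  (+0.1479-0.2520i)·(+0.0559+0.4153i)  (-0.0579-0.4343i)·(+0.2530+0.2212i)  (-0.3711-0.3633i)·(-0.1972+0.0000i)  (-0.4894-0.0548i)·(-0.2530+0.2212i)  (-0.3144+0.1935i)·(+0.0559-0.4153i)  (-0.0729+0.1961i)·(+0.1194+0.1804i)  (+0.0237+0.0747i)·(-0.0553-0.0152i)
Y_4^-4(R⁻¹ n̂) = +0.412657+0.080191i

Re=0.4127 Im=0.0802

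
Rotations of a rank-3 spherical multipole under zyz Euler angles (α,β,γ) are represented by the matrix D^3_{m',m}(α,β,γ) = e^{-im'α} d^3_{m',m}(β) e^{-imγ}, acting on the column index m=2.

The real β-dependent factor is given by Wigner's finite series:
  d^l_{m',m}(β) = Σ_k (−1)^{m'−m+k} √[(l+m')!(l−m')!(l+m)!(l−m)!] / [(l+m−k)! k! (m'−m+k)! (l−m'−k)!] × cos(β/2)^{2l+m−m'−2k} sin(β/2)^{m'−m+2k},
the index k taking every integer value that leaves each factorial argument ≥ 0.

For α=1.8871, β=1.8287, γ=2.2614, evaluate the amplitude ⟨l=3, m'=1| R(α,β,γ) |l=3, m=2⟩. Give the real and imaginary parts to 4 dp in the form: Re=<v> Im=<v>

Re=-0.4986 Im=0.0635

First d^3_{1,2}(β=1.8287), then the phase factors e^{-i(1)α} and e^{-i(2)γ}:
c=cos(1.8287/2)=0.610306, s=sin(1.8287/2)=0.792166; N=√[24·2·120·1]=75.894664
k∈{1,2} keeps every argument non-negative
  k=1: (−1)^0·75.8947/(24)·0.6103^5·0.7922^1 = +0.212106
  k=2: (−1)^1·75.8947/(12)·0.6103^3·0.7922^3 = -0.714695
d^3_{1,2}(1.8287) = +0.212106 -0.714695 = -0.502589
D = (-0.311056-0.950392i)·(-0.502589)·(-0.188455+0.982082i) = -0.498559+0.063515i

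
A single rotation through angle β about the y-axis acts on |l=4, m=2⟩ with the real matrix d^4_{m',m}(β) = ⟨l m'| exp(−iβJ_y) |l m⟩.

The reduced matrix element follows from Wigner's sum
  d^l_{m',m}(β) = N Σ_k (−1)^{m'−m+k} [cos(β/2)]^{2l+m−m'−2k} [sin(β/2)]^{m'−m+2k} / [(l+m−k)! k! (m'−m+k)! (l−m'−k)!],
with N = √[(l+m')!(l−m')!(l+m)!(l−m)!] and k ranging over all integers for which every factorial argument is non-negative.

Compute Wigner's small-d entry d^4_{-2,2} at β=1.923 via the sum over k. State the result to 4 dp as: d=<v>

d^4_{-2,2}(β=1.923) via Wigner's sum:
Half-angle: c=0.572291, s=0.820051. N=√(2·720·720·2)=1440.000000
k: max(0,(2)−(-2))=4 … min(4+(2),4−(-2))=6
  k=4: (−1)^0·1440.0000/(96)·0.5723^4·0.8201^4 = +0.727647
  k=5: (−1)^1·1440.0000/(120)·0.5723^2·0.8201^6 = -1.195252
  k=6: (−1)^2·1440.0000/(1440)·0.5723^0·0.8201^8 = +0.204516
d^4_{-2,2}(1.923) = +0.727647 -1.195252 +0.204516 = -0.263089

d=-0.2631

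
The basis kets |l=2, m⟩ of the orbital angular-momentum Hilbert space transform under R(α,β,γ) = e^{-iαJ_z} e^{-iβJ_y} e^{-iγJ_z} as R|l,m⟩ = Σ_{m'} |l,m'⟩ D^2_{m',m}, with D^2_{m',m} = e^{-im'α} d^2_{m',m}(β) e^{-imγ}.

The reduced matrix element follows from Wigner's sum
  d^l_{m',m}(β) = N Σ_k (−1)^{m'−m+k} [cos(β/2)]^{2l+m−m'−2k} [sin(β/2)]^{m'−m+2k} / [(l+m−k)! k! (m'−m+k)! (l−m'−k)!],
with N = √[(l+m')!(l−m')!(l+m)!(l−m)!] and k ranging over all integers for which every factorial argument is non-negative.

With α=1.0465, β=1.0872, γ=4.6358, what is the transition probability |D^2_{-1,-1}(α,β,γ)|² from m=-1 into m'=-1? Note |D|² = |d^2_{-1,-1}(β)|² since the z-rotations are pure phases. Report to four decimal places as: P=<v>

P=0.0026

Split into d^2_{-1,-1}(β=1.0872) × two z-phases.
Half-angle: c=0.855852, s=0.517220. N=√(1·6·1·6)=6.000000
k∈{0,1} keeps every argument non-negative
  k=0: (−1)^0·6.0000/(6)·0.8559^4·0.5172^0 = +0.536531
  k=1: (−1)^1·6.0000/(2)·0.8559^2·0.5172^2 = -0.587855
d^2_{-1,-1}(1.0872) = +0.536531 -0.587855 = -0.051323
|D^2_{-1,-1}|² = |d^2_{-1,-1}(β)|² = (-0.051323)² = 0.002634 (the z-rotation phases have unit modulus)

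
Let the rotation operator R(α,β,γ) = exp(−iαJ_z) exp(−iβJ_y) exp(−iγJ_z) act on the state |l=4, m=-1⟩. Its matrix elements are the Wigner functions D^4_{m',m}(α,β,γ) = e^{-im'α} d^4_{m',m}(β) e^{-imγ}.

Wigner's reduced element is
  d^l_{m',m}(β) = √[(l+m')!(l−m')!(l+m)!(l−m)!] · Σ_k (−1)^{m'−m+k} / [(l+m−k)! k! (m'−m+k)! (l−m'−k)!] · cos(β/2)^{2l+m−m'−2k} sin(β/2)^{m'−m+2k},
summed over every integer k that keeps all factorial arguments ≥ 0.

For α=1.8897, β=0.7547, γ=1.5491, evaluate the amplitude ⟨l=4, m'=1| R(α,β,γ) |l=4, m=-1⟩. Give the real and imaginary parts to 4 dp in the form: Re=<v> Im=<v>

First d^4_{1,-1}(β=0.7547), then the phase factors e^{-i(1)α} and e^{-i(-1)γ}:
c=cos(0.7547/2)=0.929644, s=sin(0.7547/2)=0.368458; N=√[120·6·6·120]=720.000000
k: max(0,(-1)−(1))=0 … min(4+(-1),4−(1))=3
  k=0: (−1)^2·720.0000/(72)·0.9296^6·0.3685^2 = +0.876350
  k=1: (−1)^3·720.0000/(24)·0.9296^4·0.3685^4 = -0.412992
  k=2: (−1)^4·720.0000/(48)·0.9296^2·0.3685^6 = +0.032438
  k=3: (−1)^5·720.0000/(720)·0.9296^0·0.3685^8 = -0.000340
d^4_{1,-1}(0.7547) = +0.876350 -0.412992 +0.032438 -0.000340 = +0.495456
D = (-0.313526-0.949580i)·(+0.495456)·(+0.021695+0.999765i) = +0.466994-0.165508i

Re=0.4670 Im=-0.1655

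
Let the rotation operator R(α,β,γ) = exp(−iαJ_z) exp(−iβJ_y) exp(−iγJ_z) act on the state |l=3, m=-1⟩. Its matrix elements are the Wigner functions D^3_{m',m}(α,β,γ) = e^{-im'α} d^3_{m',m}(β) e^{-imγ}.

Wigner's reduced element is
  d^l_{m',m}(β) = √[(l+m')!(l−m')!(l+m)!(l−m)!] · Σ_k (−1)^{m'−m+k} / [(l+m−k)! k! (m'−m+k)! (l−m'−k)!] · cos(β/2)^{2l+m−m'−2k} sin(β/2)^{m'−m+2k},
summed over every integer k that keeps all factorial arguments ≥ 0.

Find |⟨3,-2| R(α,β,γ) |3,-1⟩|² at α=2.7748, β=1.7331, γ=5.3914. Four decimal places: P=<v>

P=0.2358

Split into d^3_{-2,-1}(β=1.7331) × two z-phases.
With c≡cos(β/2)=0.647460 and s≡sin(β/2)=0.762100, N=[1·120·2·24]^{1/2}=75.894664
k∈{1,2} keeps every argument non-negative
  k=1: (−1)^0·75.8947/(24)·0.6475^5·0.7621^1 = +0.274205
  k=2: (−1)^1·75.8947/(12)·0.6475^3·0.7621^3 = -0.759807
d^3_{-2,-1}(1.7331) = +0.274205 -0.759807 = -0.485602
|D^3_{-2,-1}|² = |d^3_{-2,-1}(β)|² = (-0.485602)² = 0.235810 (the z-rotation phases have unit modulus)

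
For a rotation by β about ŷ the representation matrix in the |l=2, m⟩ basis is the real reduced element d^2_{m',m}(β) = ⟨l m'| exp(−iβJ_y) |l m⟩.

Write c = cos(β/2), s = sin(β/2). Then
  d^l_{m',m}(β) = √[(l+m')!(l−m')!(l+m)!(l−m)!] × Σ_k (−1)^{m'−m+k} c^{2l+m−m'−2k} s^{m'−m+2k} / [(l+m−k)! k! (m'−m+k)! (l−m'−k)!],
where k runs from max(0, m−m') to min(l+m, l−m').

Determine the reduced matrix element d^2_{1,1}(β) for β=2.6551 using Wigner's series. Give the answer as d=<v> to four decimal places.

d=-0.1606

d^2_{1,1}(β=2.6551) via Wigner's sum:
With c≡cos(β/2)=0.240855 and s≡sin(β/2)=0.970561, N=[6·1·6·1]^{1/2}=6.000000
k: max(0,(1)−(1))=0 … min(2+(1),2−(1))=1
  k=0: (−1)^0·6.0000/(6)·0.2409^4·0.9706^0 = +0.003365
  k=1: (−1)^1·6.0000/(2)·0.2409^2·0.9706^2 = -0.163937
d^2_{1,1}(2.6551) = +0.003365 -0.163937 = -0.160572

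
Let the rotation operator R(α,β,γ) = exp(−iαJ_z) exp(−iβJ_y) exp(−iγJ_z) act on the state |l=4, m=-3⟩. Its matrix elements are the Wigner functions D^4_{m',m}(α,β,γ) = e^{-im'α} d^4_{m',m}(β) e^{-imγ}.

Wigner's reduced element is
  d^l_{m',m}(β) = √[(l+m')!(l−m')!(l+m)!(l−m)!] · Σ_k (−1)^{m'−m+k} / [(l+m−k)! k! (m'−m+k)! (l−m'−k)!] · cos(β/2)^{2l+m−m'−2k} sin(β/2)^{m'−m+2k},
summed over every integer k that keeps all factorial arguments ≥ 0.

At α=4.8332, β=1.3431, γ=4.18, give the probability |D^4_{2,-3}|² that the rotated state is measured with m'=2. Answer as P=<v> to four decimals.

P=0.1572

Split into d^4_{2,-3}(β=1.3431) × two z-phases.
Half-angle: c=0.782858, s=0.622200. N=√(720·2·1·5040)=2693.993318
Admissible k: 0..1 (factorial args all ≥0)
  k=0: (−1)^5·2693.9933/(240)·0.7829^3·0.6222^5 = -0.502210
  k=1: (−1)^6·2693.9933/(720)·0.7829^1·0.6222^7 = +0.105745
d^4_{2,-3}(1.3431) = -0.502210 +0.105745 = -0.396465
|D^4_{2,-3}|² = |d^4_{2,-3}(β)|² = (-0.396465)² = 0.157185 (the z-rotation phases have unit modulus)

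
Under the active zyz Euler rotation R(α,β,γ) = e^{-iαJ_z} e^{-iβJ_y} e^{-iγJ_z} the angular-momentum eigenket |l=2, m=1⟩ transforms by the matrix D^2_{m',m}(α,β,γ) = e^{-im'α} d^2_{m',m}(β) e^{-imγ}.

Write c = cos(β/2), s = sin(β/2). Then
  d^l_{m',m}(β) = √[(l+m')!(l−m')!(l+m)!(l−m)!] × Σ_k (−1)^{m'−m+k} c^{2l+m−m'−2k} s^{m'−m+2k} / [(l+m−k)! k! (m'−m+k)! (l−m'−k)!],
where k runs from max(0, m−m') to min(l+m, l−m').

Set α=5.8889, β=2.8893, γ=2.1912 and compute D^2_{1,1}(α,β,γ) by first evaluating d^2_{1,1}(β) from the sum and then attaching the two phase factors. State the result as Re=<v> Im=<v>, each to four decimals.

Re=0.0104 Im=0.0453

D^2_{1,1}(5.8889,2.8893,2.1912) = e^{-i·1·5.8889}·d^2_{1,1}(2.8893)·e^{-i·1·2.1912}. Compute d first:
c=cos(2.8893/2)=0.125812, s=sin(2.8893/2)=0.992054; N=√[6·1·6·1]=6.000000
k∈{0,1} keeps every argument non-negative
  k=0: (−1)^0·6.0000/(6)·0.1258^4·0.9921^0 = +0.000251
  k=1: (−1)^1·6.0000/(2)·0.1258^2·0.9921^2 = -0.046734
d^2_{1,1}(2.8893) = +0.000251 -0.046734 = -0.046484
D = (+0.923271+0.384148i)·(-0.046484)·(-0.581364-0.813644i) = +0.010422+0.045301i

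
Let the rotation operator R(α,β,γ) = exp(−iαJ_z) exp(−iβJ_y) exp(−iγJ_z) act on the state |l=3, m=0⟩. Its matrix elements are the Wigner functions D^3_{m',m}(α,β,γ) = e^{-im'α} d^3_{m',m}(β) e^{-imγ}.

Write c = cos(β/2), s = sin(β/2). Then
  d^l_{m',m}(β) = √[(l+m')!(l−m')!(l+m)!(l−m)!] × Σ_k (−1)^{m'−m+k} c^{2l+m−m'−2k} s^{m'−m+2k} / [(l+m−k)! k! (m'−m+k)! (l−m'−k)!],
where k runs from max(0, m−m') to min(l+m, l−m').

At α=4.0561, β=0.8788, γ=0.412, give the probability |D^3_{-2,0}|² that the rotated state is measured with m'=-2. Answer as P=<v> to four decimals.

Split into d^3_{-2,0}(β=0.8788) × two z-phases.
c=cos(0.8788/2)=0.905007, s=sin(0.8788/2)=0.425397; N=√[1·120·6·6]=65.726707
The bounds max(0,m−m')=2 and min(l+m,l−m')=3 give 2 terms
  k=2: (−1)^0·65.7267/(12)·0.9050^4·0.4254^2 = +0.664900
  k=3: (−1)^1·65.7267/(12)·0.9050^2·0.4254^4 = -0.146906
d^3_{-2,0}(0.8788) = +0.664900 -0.146906 = +0.517994
|D^3_{-2,0}|² = |d^3_{-2,0}(β)|² = (+0.517994)² = 0.268318 (the z-rotation phases have unit modulus)

P=0.2683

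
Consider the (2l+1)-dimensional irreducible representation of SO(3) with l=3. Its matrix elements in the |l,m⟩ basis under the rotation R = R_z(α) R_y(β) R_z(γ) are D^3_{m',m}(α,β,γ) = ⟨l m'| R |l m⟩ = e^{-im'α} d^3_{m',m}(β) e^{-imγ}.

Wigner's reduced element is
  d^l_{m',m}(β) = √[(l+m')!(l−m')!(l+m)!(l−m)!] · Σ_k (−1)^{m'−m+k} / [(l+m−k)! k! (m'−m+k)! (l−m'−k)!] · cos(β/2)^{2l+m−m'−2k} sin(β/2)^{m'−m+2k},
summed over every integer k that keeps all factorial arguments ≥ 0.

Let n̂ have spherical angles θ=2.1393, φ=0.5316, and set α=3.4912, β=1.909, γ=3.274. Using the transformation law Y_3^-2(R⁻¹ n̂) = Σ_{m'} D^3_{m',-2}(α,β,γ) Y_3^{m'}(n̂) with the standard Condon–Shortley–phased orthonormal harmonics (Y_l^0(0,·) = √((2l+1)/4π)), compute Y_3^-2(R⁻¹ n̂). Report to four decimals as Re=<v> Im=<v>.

Re=-0.3123 Im=-0.2372

Need the full column D^3_{m',-2} for m'=−3..3 at α=3.4912, β=1.909, γ=3.274.
cos(β/2)=0.578017, sin(β/2)=0.816025
d^3_{-3,-2}: single k=1 term ⇒ +0.128968;  D = -0.032801-0.124727i
d^3_{-2,-2}: k∈[0..1] ⇒ +0.037294 -0.371654 = -0.334360;  D = -0.190657-0.274675i
d^3_{-1,-2}: k∈[0..1] ⇒ -0.166497 +0.663684 = +0.497188;  D = -0.406255-0.286622i
d^3_{0,-2}: k∈[0..1] ⇒ +0.407126 -0.811438 = -0.404311;  D = -0.390217-0.105821i
d^3_{1,-2}: k∈[0..1] ⇒ -0.663684 +0.661390 = -0.002295;  D = +0.002287-0.000194i
d^3_{2,-2}: k∈[0..1] ⇒ +0.740738 -0.295271 = +0.445467;  D = +0.404093-0.187482i
d^3_{3,-2}: single k=0 term ⇒ -0.512310;  D = +0.362761-0.361754i
Y_3^{m'}(θ=2.1393,φ=0.5316) and Σ D·Y over m':
  (-0.0328-0.1247i)·(-0.0060-0.2496i)  (-0.1907-0.2747i)·(-0.1899+0.3415i)  (-0.4063-0.2866i)·(+0.1055-0.0620i)  (-0.3902-0.1058i)·(+0.3116+0.0000i)  (+0.0023-0.0002i)·(-0.1055-0.0620i)  (+0.4041-0.1875i)·(-0.1899-0.3415i)  (+0.3628-0.3618i)·(+0.0060-0.2496i)
Y_3^-2(R⁻¹ n̂) = -0.312277-0.237220i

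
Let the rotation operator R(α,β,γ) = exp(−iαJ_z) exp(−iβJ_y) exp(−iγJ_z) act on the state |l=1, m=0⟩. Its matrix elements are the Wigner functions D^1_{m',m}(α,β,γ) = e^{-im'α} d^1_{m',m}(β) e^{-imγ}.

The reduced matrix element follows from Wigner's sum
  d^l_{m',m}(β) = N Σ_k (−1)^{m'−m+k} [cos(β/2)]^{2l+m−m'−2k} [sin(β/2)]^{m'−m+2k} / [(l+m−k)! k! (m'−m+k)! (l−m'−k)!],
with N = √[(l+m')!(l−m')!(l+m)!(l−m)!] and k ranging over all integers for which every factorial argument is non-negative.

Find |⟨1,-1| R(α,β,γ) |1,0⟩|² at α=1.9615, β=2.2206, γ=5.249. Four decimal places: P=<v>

P=0.3170

Split into d^1_{-1,0}(β=2.2206) × two z-phases.
Half-angle: c=0.444393, s=0.895832. N=√(1·2·1·1)=1.414214
k: max(0,(0)−(-1))=1 … min(1+(0),1−(-1))=1
  k=1: (−1)^0·1.4142/(1)·0.4444^1·0.8958^1 = +0.563000
d^1_{-1,0}(2.2206) = +0.563000
|D^1_{-1,0}|² = |d^1_{-1,0}(β)|² = (+0.563000)² = 0.316969 (the z-rotation phases have unit modulus)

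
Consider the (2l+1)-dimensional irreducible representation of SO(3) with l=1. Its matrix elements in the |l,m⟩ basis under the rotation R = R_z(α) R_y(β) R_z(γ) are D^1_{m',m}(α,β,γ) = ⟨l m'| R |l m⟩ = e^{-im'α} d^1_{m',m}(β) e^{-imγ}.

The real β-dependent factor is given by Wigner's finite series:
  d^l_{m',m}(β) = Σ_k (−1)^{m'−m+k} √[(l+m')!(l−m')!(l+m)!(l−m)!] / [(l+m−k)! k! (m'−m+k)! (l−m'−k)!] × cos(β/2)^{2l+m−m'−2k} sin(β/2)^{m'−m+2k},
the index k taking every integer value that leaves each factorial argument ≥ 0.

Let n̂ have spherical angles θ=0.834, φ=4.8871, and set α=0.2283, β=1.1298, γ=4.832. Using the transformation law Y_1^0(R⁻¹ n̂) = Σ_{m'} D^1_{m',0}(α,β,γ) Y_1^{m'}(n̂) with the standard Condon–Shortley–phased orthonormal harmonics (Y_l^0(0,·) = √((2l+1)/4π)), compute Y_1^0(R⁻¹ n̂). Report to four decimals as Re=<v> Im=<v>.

Re=0.1226 Im=0.0000

Need the full column D^1_{m',0} for m'=−1..1 at α=0.2283, β=1.1298, γ=4.832.
cos(β/2)=0.844642, sin(β/2)=0.535331
d^1_{-1,0}: single k=1 term ⇒ +0.639456;  D = +0.622863+0.144723i
d^1_{0,0}: k∈[0..1] ⇒ +0.713420 -0.286580 = +0.426841;  D = +0.426841+0.000000i
d^1_{1,0}: single k=0 term ⇒ -0.639456;  D = -0.622863+0.144723i
Y_1^{m'}(θ=0.834,φ=4.8871) and Σ D·Y over m':
  (+0.6229+0.1447i)·(+0.0445+0.2520i)  (+0.4268+0.0000i)·(+0.3283+0.0000i)  (-0.6229+0.1447i)·(-0.0445+0.2520i)
Y_1^0(R⁻¹ n̂) = +0.122604+0.000000i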